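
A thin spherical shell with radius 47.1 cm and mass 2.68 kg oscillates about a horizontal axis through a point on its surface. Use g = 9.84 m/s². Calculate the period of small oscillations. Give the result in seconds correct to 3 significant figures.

1.77 s

I_cm = (2/3)mr² = 0.3964 kg·m². The pivot is at distance d = 0.471 m from the centre of mass.
By the parallel-axis theorem, I = I_cm + md² = 0.3964 + 0.5945 = 0.9909 kg·m².
T = 2π√(I/(mgd)) = 2π√(0.9909/(2.68 × 9.84 × 0.471)) = 1.77 s.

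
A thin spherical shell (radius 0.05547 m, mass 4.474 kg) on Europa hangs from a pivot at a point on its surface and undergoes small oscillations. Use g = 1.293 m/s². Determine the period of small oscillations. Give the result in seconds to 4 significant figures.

I_cm = (2/3)mr² = 0.0091774 kg·m². The pivot is at distance d = 0.05547 m from the centre of mass.
By the parallel-axis theorem, I = I_cm + md² = 0.0091774 + 0.013766 = 0.022944 kg·m².
T = 2π√(I/(mgd)) = 2π√(0.022944/(4.474 × 1.293 × 0.05547)) = 1.680 s.

1.680 s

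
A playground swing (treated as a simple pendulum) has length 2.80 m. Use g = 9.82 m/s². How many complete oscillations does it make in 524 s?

156

T = 2π√(L/g) = 2π√(2.80/9.82) = 3.355 s.
Number of complete oscillations = ⌊524/3.355⌋ = ⌊156.2⌋ = 156.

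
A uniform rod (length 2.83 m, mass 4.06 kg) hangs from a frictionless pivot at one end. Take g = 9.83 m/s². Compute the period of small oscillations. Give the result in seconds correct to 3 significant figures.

2.75 s

For a physical pendulum T = 2π√(I/(mgd)), with d = 1.415 m from pivot to centre of mass.
I_cm = mL²/12 = 4.06 × 2.83²/12 = 2.710 kg·m²; I = I_cm + md² = 2.710 + 4.06 × 1.415² = 10.84 kg·m².
T = 2π√(10.84/(4.06 × 9.83 × 1.415)) = 2.75 s.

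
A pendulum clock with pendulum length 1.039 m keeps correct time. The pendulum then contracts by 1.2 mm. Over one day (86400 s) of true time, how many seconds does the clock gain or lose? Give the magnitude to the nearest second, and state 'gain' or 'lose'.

gain 50 s

T ∝ √L, so T'/T = √(1.03780/1.039) = 0.999422.
In 86400 s of true time the clock registers 86400/0.999422 = 86449.9 s, so it gains 50 s.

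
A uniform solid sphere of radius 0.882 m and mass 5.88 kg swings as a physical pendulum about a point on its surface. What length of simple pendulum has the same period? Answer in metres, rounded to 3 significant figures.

1.23 m

The equivalent simple-pendulum length is L_eq = I/(md), where I is about the pivot and d = 0.8820 m.
I_cm = (2/5)mR² = 1.830 kg·m², so I = I_cm + md² = 1.830 + 4.574 = 6.404 kg·m².
L_eq = 6.404/(5.88 × 0.8820) = 1.23 m.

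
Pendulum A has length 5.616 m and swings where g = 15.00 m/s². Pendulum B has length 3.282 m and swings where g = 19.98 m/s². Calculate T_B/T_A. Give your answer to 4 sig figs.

T = 2π√(L/g), so T_B/T_A = √((L_B/g_B)/(L_A/g_A)) = √((3.282/19.98)/(5.616/15.00)) = 0.6624.

0.6624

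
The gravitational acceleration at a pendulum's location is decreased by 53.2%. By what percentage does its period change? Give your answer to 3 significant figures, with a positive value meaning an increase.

46.2%

T ∝ 1/√g, so T'/T = 1/√(0.4680) = 1.462.
Percentage change in T = (1.462 − 1) × 100% = 46.2%.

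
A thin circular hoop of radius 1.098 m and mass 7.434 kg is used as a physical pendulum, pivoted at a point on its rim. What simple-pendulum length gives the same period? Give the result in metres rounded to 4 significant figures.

The equivalent simple-pendulum length is L_eq = I/(md), where I is about the pivot and d = 1.0980 m.
I_cm = mR² = 8.9625 kg·m², so I = I_cm + md² = 8.9625 + 8.9625 = 17.925 kg·m².
L_eq = 17.925/(7.434 × 1.0980) = 2.196 m.

2.196 m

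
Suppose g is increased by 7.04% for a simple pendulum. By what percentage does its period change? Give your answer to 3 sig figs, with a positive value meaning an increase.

T ∝ 1/√g, so T'/T = 1/√(1.070) = 0.9666.
Percentage change in T = (0.9666 − 1) × 100% = -3.34%.

-3.34%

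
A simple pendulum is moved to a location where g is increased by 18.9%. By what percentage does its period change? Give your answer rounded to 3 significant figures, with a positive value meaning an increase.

T ∝ 1/√g, so T'/T = 1/√(1.189) = 0.9171.
Percentage change in T = (0.9171 − 1) × 100% = -8.29%.

-8.29%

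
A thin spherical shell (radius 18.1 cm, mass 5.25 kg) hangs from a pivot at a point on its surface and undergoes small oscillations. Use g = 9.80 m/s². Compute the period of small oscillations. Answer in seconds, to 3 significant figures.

I_cm = (2/3)mr² = 0.1147 kg·m². The pivot is at distance d = 0.181 m from the centre of mass.
By the parallel-axis theorem, I = I_cm + md² = 0.1147 + 0.1720 = 0.2867 kg·m².
T = 2π√(I/(mgd)) = 2π√(0.2867/(5.25 × 9.80 × 0.181)) = 1.10 s.

1.10 s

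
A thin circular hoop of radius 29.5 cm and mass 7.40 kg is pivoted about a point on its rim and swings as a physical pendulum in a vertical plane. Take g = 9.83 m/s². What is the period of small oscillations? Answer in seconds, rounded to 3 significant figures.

I_cm = mr² = 0.6440 kg·m². The pivot is at distance d = 0.295 m from the centre of mass.
By the parallel-axis theorem, I = I_cm + md² = 0.6440 + 0.6440 = 1.288 kg·m².
T = 2π√(I/(mgd)) = 2π√(1.288/(7.40 × 9.83 × 0.295)) = 1.54 s.

1.54 s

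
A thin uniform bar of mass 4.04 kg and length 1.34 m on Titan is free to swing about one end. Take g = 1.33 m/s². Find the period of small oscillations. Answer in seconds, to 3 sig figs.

For a physical pendulum T = 2π√(I/(mgd)), with d = 0.6700 m from pivot to centre of mass.
I_cm = mL²/12 = 4.04 × 1.34²/12 = 0.6045 kg·m²; I = I_cm + md² = 0.6045 + 4.04 × 0.6700² = 2.418 kg·m².
T = 2π√(2.418/(4.04 × 1.33 × 0.6700)) = 5.15 s.

5.15 s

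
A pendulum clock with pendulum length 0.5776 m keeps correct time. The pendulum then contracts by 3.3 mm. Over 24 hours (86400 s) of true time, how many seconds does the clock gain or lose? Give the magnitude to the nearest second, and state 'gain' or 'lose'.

gain 248 s

T ∝ √L, so T'/T = √(0.57430/0.5776) = 0.997139.
In 86400 s of true time the clock registers 86400/0.997139 = 86647.9 s, so it gains 248 s.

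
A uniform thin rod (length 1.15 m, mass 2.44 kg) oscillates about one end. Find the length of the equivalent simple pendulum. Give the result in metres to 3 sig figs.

The equivalent simple-pendulum length is L_eq = I/(md), where I is about the pivot and d = 0.5750 m.
I_cm = (1/12)mL² = 0.2689 kg·m², so I = I_cm + md² = 0.2689 + 0.8067 = 1.076 kg·m².
L_eq = 1.076/(2.44 × 0.5750) = 0.767 m.

0.767 m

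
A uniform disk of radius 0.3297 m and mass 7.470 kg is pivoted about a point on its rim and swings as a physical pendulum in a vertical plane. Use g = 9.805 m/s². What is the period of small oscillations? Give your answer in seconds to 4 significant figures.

I_cm = ½mr² = 0.40600 kg·m². The pivot is at distance d = 0.3297 m from the centre of mass.
By the parallel-axis theorem, I = I_cm + md² = 0.40600 + 0.81200 = 1.2180 kg·m².
T = 2π√(I/(mgd)) = 2π√(1.2180/(7.470 × 9.805 × 0.3297)) = 1.411 s.

1.411 s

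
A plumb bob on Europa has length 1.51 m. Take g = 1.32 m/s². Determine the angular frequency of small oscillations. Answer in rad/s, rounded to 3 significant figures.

0.935 rad/s

ω = √(g/L) = √(1.32/1.51) = 0.935 rad/s.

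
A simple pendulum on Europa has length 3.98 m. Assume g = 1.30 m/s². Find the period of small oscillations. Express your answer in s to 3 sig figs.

T = 2π√(L/g) = 2π√(3.98/1.30) = 2π × 1.750 = 11.0 s.

11.0 s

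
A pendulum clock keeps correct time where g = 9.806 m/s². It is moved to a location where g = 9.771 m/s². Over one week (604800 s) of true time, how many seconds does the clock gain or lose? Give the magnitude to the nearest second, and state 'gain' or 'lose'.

The clock's period scales as T ∝ 1/√g, so T'/T = √(9.806/9.771) = 1.00179.
In 604800 s of true time the clock registers 604800/1.00179 = 603719.7 s, so it loses 1080 s.

lose 1080 s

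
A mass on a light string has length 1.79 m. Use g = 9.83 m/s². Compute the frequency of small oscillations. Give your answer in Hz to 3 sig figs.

T = 2π√(L/g) = 2π√(1.79/9.83) = 2.681 s, so f = 1/T = 0.373 Hz.

0.373 Hz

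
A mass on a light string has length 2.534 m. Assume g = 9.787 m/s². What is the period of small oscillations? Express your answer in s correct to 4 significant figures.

T = 2π√(L/g) = 2π√(2.534/9.787) = 2π × 0.50884 = 3.197 s.

3.197 s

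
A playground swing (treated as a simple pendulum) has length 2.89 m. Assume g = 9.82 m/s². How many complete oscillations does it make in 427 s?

T = 2π√(L/g) = 2π√(2.89/9.82) = 3.409 s.
Number of complete oscillations = ⌊427/3.409⌋ = ⌊125.3⌋ = 125.

125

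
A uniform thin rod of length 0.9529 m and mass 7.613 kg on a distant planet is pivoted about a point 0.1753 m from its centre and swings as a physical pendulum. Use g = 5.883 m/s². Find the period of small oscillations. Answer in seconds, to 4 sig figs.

For a physical pendulum T = 2π√(I/(mgd)), with d = 0.17530 m from pivot to centre of mass.
I_cm = mL²/12 = 7.613 × 0.9529²/12 = 0.57606 kg·m²; I = I_cm + md² = 0.57606 + 7.613 × 0.17530² = 0.81001 kg·m².
T = 2π√(0.81001/(7.613 × 5.883 × 0.17530)) = 2.018 s.

2.018 s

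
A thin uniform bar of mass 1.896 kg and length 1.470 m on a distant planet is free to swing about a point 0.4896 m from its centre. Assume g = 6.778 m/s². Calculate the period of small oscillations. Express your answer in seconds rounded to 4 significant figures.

For a physical pendulum T = 2π√(I/(mgd)), with d = 0.48960 m from pivot to centre of mass.
I_cm = mL²/12 = 1.896 × 1.470²/12 = 0.34142 kg·m²; I = I_cm + md² = 0.34142 + 1.896 × 0.48960² = 0.79591 kg·m².
T = 2π√(0.79591/(1.896 × 6.778 × 0.48960)) = 2.235 s.

2.235 s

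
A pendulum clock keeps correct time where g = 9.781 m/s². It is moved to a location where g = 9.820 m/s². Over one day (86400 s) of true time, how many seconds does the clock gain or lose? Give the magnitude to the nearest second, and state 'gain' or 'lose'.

gain 172 s

The clock's period scales as T ∝ 1/√g, so T'/T = √(9.781/9.820) = 0.998012.
In 86400 s of true time the clock registers 86400/0.998012 = 86572.1 s, so it gains 172 s.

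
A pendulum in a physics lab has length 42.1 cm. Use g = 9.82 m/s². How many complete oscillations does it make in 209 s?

160

T = 2π√(L/g) = 2π√(0.421/9.82) = 1.301 s.
Number of complete oscillations = ⌊209/1.301⌋ = ⌊160.7⌋ = 160.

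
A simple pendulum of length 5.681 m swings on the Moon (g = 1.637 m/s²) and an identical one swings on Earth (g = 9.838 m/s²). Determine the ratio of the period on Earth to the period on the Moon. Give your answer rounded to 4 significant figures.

0.4079

T ∝ 1/√g, so T₂/T₁ = √(g₁/g₂) = √(1.637/9.838) = 0.4079.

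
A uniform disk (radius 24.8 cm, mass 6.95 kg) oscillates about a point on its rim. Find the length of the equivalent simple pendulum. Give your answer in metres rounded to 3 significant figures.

0.372 m

The equivalent simple-pendulum length is L_eq = I/(md), where I is about the pivot and d = 0.2480 m.
I_cm = ½mR² = 0.2137 kg·m², so I = I_cm + md² = 0.2137 + 0.4275 = 0.6412 kg·m².
L_eq = 0.6412/(6.95 × 0.2480) = 0.372 m.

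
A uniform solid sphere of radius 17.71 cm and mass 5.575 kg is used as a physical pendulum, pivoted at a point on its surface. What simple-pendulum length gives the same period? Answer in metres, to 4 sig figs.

0.2479 m

The equivalent simple-pendulum length is L_eq = I/(md), where I is about the pivot and d = 0.17710 m.
I_cm = (2/5)mR² = 0.069943 kg·m², so I = I_cm + md² = 0.069943 + 0.17486 = 0.24480 kg·m².
L_eq = 0.24480/(5.575 × 0.17710) = 0.2479 m.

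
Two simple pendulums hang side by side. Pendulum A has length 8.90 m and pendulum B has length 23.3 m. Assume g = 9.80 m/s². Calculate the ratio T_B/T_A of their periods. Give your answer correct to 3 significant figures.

1.62

T ∝ √L, so T_B/T_A = √(L_B/L_A) = √(23.3/8.90) = 1.62.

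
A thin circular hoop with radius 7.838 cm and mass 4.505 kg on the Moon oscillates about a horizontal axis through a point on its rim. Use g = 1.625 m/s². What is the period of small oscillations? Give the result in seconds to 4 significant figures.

I_cm = mr² = 0.027676 kg·m². The pivot is at distance d = 0.07838 m from the centre of mass.
By the parallel-axis theorem, I = I_cm + md² = 0.027676 + 0.027676 = 0.055352 kg·m².
T = 2π√(I/(mgd)) = 2π√(0.055352/(4.505 × 1.625 × 0.07838)) = 1.952 s.

1.952 s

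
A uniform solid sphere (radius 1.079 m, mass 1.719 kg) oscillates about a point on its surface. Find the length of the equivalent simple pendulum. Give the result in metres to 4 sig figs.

The equivalent simple-pendulum length is L_eq = I/(md), where I is about the pivot and d = 1.0790 m.
I_cm = (2/5)mR² = 0.80053 kg·m², so I = I_cm + md² = 0.80053 + 2.0013 = 2.8019 kg·m².
L_eq = 2.8019/(1.719 × 1.0790) = 1.511 m.

1.511 m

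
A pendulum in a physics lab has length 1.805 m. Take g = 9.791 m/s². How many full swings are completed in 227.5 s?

84

T = 2π√(L/g) = 2π√(1.805/9.791) = 2.6978 s.
Number of complete oscillations = ⌊227.5/2.6978⌋ = ⌊84.329⌋ = 84.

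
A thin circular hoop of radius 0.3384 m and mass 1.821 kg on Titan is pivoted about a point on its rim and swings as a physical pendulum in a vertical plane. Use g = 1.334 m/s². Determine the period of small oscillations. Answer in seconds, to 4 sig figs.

I_cm = mr² = 0.20853 kg·m². The pivot is at distance d = 0.3384 m from the centre of mass.
By the parallel-axis theorem, I = I_cm + md² = 0.20853 + 0.20853 = 0.41706 kg·m².
T = 2π√(I/(mgd)) = 2π√(0.41706/(1.821 × 1.334 × 0.3384)) = 4.475 s.

4.475 s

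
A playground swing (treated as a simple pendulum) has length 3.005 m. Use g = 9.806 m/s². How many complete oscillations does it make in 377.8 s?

T = 2π√(L/g) = 2π√(3.005/9.806) = 3.4782 s.
Number of complete oscillations = ⌊377.8/3.4782⌋ = ⌊108.62⌋ = 108.

108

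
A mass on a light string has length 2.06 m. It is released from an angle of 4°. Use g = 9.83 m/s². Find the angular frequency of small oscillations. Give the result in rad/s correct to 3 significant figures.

ω = √(g/L) = √(9.83/2.06) = 2.18 rad/s.

2.18 rad/s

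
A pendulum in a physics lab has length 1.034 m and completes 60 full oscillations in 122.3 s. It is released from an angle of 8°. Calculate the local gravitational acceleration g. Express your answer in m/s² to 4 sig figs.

9.825 m/s²

T = 122.3/60 = 2.0383 s.
From T = 2π√(L/g), g = 4π²L/T² = 4π² × 1.034/2.0383² = 9.825 m/s².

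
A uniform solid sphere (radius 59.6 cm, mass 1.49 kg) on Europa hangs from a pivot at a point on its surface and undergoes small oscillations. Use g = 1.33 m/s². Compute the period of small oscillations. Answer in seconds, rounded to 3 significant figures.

I_cm = (2/5)mr² = 0.2117 kg·m². The pivot is at distance d = 0.596 m from the centre of mass.
By the parallel-axis theorem, I = I_cm + md² = 0.2117 + 0.5293 = 0.7410 kg·m².
T = 2π√(I/(mgd)) = 2π√(0.7410/(1.49 × 1.33 × 0.596)) = 4.98 s.

4.98 s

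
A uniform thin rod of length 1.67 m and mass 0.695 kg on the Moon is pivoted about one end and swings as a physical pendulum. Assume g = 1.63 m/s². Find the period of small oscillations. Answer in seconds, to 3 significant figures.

5.19 s

For a physical pendulum T = 2π√(I/(mgd)), with d = 0.8350 m from pivot to centre of mass.
I_cm = mL²/12 = 0.695 × 1.67²/12 = 0.1615 kg·m²; I = I_cm + md² = 0.1615 + 0.695 × 0.8350² = 0.6461 kg·m².
T = 2π√(0.6461/(0.695 × 1.63 × 0.8350)) = 5.19 s.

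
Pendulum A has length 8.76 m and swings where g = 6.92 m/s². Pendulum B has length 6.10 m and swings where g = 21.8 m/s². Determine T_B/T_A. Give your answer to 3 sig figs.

T = 2π√(L/g), so T_B/T_A = √((L_B/g_B)/(L_A/g_A)) = √((6.10/21.8)/(8.76/6.92)) = 0.470.

0.470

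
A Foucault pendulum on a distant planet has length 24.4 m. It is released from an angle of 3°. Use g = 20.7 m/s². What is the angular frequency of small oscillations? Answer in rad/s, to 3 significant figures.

ω = √(g/L) = √(20.7/24.4) = 0.921 rad/s.

0.921 rad/s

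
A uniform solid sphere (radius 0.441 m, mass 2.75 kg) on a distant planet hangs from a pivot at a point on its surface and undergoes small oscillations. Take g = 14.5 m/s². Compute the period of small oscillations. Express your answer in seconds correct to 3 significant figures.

1.30 s

I_cm = (2/5)mr² = 0.2139 kg·m². The pivot is at distance d = 0.441 m from the centre of mass.
By the parallel-axis theorem, I = I_cm + md² = 0.2139 + 0.5348 = 0.7488 kg·m².
T = 2π√(I/(mgd)) = 2π√(0.7488/(2.75 × 14.5 × 0.441)) = 1.30 s.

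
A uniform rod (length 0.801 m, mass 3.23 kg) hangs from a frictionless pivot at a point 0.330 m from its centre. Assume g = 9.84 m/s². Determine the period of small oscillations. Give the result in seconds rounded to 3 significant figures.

For a physical pendulum T = 2π√(I/(mgd)), with d = 0.3300 m from pivot to centre of mass.
I_cm = mL²/12 = 3.23 × 0.801²/12 = 0.1727 kg·m²; I = I_cm + md² = 0.1727 + 3.23 × 0.3300² = 0.5244 kg·m².
T = 2π√(0.5244/(3.23 × 9.84 × 0.3300)) = 1.40 s.

1.40 s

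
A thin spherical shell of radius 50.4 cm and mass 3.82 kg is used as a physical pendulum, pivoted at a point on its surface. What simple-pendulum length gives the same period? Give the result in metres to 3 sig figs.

0.840 m

The equivalent simple-pendulum length is L_eq = I/(md), where I is about the pivot and d = 0.5040 m.
I_cm = (2/3)mR² = 0.6469 kg·m², so I = I_cm + md² = 0.6469 + 0.9703 = 1.617 kg·m².
L_eq = 1.617/(3.82 × 0.5040) = 0.840 m.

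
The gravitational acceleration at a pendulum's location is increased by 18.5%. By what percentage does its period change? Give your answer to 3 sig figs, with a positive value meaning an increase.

-8.14%

T ∝ 1/√g, so T'/T = 1/√(1.185) = 0.9186.
Percentage change in T = (0.9186 − 1) × 100% = -8.14%.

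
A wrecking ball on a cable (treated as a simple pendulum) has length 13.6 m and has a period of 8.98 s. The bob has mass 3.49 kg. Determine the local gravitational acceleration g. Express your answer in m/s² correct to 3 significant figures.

From T = 2π√(L/g), g = 4π²L/T² = 4π² × 13.6/8.980² = 6.66 m/s².

6.66 m/s²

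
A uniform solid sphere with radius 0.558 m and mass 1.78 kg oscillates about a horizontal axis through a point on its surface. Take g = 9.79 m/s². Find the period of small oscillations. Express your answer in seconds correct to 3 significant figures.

1.77 s

I_cm = (2/5)mr² = 0.2217 kg·m². The pivot is at distance d = 0.558 m from the centre of mass.
By the parallel-axis theorem, I = I_cm + md² = 0.2217 + 0.5542 = 0.7759 kg·m².
T = 2π√(I/(mgd)) = 2π√(0.7759/(1.78 × 9.79 × 0.558)) = 1.77 s.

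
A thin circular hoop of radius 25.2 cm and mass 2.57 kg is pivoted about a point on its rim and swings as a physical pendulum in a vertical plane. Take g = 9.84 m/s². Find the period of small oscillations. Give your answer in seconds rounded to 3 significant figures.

I_cm = mr² = 0.1632 kg·m². The pivot is at distance d = 0.252 m from the centre of mass.
By the parallel-axis theorem, I = I_cm + md² = 0.1632 + 0.1632 = 0.3264 kg·m².
T = 2π√(I/(mgd)) = 2π√(0.3264/(2.57 × 9.84 × 0.252)) = 1.42 s.

1.42 s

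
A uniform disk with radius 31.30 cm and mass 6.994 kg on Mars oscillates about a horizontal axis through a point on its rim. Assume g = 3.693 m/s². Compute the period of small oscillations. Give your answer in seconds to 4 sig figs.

I_cm = ½mr² = 0.34260 kg·m². The pivot is at distance d = 0.3130 m from the centre of mass.
By the parallel-axis theorem, I = I_cm + md² = 0.34260 + 0.68520 = 1.0278 kg·m².
T = 2π√(I/(mgd)) = 2π√(1.0278/(6.994 × 3.693 × 0.3130)) = 2.240 s.

2.240 s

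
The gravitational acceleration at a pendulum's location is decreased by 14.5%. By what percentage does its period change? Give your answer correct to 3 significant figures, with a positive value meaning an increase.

8.15%

T ∝ 1/√g, so T'/T = 1/√(0.8550) = 1.081.
Percentage change in T = (1.081 − 1) × 100% = 8.15%.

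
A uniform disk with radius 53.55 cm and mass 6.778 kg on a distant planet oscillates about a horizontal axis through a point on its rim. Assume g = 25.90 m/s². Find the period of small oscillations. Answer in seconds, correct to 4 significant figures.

1.107 s

I_cm = ½mr² = 0.97183 kg·m². The pivot is at distance d = 0.5355 m from the centre of mass.
By the parallel-axis theorem, I = I_cm + md² = 0.97183 + 1.9437 = 2.9155 kg·m².
T = 2π√(I/(mgd)) = 2π√(2.9155/(6.778 × 25.90 × 0.5355)) = 1.107 s.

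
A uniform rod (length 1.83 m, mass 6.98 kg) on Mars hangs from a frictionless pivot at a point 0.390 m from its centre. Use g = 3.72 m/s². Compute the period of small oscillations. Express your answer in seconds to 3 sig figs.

3.43 s

For a physical pendulum T = 2π√(I/(mgd)), with d = 0.3900 m from pivot to centre of mass.
I_cm = mL²/12 = 6.98 × 1.83²/12 = 1.948 kg·m²; I = I_cm + md² = 1.948 + 6.98 × 0.3900² = 3.010 kg·m².
T = 2π√(3.010/(6.98 × 3.72 × 0.3900)) = 3.43 s.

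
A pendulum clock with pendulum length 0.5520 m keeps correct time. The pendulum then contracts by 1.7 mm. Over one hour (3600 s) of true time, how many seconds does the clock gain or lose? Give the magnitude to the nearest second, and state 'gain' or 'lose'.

gain 6 s

T ∝ √L, so T'/T = √(0.55030/0.5520) = 0.998459.
In 3600 s of true time the clock registers 3600/0.998459 = 3605.6 s, so it gains 6 s.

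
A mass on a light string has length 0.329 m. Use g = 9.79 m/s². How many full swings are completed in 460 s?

T = 2π√(L/g) = 2π√(0.329/9.79) = 1.152 s.
Number of complete oscillations = ⌊460/1.152⌋ = ⌊399.4⌋ = 399.

399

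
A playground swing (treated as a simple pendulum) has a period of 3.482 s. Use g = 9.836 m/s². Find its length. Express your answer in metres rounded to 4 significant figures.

From T = 2π√(L/g), L = gT²/(4π²) = 9.836 × 3.4820²/(4π²) = 3.021 m.

3.021 m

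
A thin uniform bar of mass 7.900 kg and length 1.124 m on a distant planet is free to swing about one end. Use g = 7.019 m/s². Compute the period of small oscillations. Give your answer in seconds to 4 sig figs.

For a physical pendulum T = 2π√(I/(mgd)), with d = 0.56200 m from pivot to centre of mass.
I_cm = mL²/12 = 7.900 × 1.124²/12 = 0.83172 kg·m²; I = I_cm + md² = 0.83172 + 7.900 × 0.56200² = 3.3269 kg·m².
T = 2π√(3.3269/(7.900 × 7.019 × 0.56200)) = 2.053 s.

2.053 s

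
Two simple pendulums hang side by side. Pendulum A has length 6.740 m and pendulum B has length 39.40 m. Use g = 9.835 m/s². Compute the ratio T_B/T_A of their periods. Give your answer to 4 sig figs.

T ∝ √L, so T_B/T_A = √(L_B/L_A) = √(39.40/6.740) = 2.418.

2.418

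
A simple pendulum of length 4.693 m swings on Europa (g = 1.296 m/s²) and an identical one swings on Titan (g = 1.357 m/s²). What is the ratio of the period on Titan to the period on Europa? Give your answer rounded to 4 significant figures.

T ∝ 1/√g, so T₂/T₁ = √(g₁/g₂) = √(1.296/1.357) = 0.9773.

0.9773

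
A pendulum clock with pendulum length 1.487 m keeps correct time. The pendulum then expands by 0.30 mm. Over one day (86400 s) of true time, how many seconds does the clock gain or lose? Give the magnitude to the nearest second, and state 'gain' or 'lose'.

lose 9 s

T ∝ √L, so T'/T = √(1.48730/1.487) = 1.00010.
In 86400 s of true time the clock registers 86400/1.00010 = 86391.3 s, so it loses 9 s.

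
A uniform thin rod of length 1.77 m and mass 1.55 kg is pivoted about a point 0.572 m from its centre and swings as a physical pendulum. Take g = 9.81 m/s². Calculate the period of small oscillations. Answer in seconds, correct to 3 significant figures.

2.03 s

For a physical pendulum T = 2π√(I/(mgd)), with d = 0.5720 m from pivot to centre of mass.
I_cm = mL²/12 = 1.55 × 1.77²/12 = 0.4047 kg·m²; I = I_cm + md² = 0.4047 + 1.55 × 0.5720² = 0.9118 kg·m².
T = 2π√(0.9118/(1.55 × 9.81 × 0.5720)) = 2.03 s.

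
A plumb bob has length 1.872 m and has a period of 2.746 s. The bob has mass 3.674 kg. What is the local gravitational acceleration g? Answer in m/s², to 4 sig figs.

From T = 2π√(L/g), g = 4π²L/T² = 4π² × 1.872/2.7460² = 9.801 m/s².

9.801 m/s²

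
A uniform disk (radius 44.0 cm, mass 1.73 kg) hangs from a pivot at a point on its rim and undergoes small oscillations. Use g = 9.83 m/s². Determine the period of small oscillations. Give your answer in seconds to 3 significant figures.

I_cm = ½mr² = 0.1675 kg·m². The pivot is at distance d = 0.440 m from the centre of mass.
By the parallel-axis theorem, I = I_cm + md² = 0.1675 + 0.3349 = 0.5024 kg·m².
T = 2π√(I/(mgd)) = 2π√(0.5024/(1.73 × 9.83 × 0.440)) = 1.63 s.

1.63 s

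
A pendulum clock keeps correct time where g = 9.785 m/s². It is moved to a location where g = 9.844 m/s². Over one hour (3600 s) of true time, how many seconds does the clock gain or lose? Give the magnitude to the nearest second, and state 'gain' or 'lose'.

gain 11 s

The clock's period scales as T ∝ 1/√g, so T'/T = √(9.785/9.844) = 0.996999.
In 3600 s of true time the clock registers 3600/0.996999 = 3610.8 s, so it gains 11 s.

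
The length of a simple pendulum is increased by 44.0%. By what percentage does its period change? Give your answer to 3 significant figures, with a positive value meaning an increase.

T ∝ √L, so T'/T = √(1.440) = 1.200.
Percentage change in T = (1.200 − 1) × 100% = 20.0%.

20.0%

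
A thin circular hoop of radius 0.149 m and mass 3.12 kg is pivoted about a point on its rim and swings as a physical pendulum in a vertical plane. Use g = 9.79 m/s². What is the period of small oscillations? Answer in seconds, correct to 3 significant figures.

I_cm = mr² = 0.06927 kg·m². The pivot is at distance d = 0.149 m from the centre of mass.
By the parallel-axis theorem, I = I_cm + md² = 0.06927 + 0.06927 = 0.1385 kg·m².
T = 2π√(I/(mgd)) = 2π√(0.1385/(3.12 × 9.79 × 0.149)) = 1.10 s.

1.10 s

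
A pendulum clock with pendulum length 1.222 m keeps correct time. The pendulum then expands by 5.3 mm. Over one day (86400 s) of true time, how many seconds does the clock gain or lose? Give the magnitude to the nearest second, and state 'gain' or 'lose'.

T ∝ √L, so T'/T = √(1.22730/1.222) = 1.00217.
In 86400 s of true time the clock registers 86400/1.00217 = 86213.2 s, so it loses 187 s.

lose 187 s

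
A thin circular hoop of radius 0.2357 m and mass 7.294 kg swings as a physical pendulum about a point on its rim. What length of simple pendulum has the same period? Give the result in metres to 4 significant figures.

0.4714 m

The equivalent simple-pendulum length is L_eq = I/(md), where I is about the pivot and d = 0.23570 m.
I_cm = mR² = 0.40521 kg·m², so I = I_cm + md² = 0.40521 + 0.40521 = 0.81043 kg·m².
L_eq = 0.81043/(7.294 × 0.23570) = 0.4714 m.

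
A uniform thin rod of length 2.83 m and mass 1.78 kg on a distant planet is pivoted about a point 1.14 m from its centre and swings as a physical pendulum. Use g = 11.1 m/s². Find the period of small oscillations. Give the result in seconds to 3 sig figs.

2.48 s

For a physical pendulum T = 2π√(I/(mgd)), with d = 1.140 m from pivot to centre of mass.
I_cm = mL²/12 = 1.78 × 2.83²/12 = 1.188 kg·m²; I = I_cm + md² = 1.188 + 1.78 × 1.140² = 3.501 kg·m².
T = 2π√(3.501/(1.78 × 11.1 × 1.140)) = 2.48 s.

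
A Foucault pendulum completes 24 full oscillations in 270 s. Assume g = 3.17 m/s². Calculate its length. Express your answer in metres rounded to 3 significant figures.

T = 270/24 = 11.25 s.
From T = 2π√(L/g), L = gT²/(4π²) = 3.17 × 11.25²/(4π²) = 10.2 m.

10.2 m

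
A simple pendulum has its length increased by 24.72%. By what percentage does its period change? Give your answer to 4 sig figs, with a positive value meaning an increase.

11.68%

T ∝ √L, so T'/T = √(1.2472) = 1.1168.
Percentage change in T = (1.1168 − 1) × 100% = 11.68%.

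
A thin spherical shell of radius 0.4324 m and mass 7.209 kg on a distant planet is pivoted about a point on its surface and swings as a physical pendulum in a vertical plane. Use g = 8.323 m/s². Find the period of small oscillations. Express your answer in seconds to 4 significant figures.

I_cm = (2/3)mr² = 0.89858 kg·m². The pivot is at distance d = 0.4324 m from the centre of mass.
By the parallel-axis theorem, I = I_cm + md² = 0.89858 + 1.3479 = 2.2464 kg·m².
T = 2π√(I/(mgd)) = 2π√(2.2464/(7.209 × 8.323 × 0.4324)) = 1.849 s.

1.849 s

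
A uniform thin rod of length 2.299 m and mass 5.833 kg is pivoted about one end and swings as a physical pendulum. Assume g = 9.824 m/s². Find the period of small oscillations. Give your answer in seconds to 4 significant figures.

2.482 s

For a physical pendulum T = 2π√(I/(mgd)), with d = 1.1495 m from pivot to centre of mass.
I_cm = mL²/12 = 5.833 × 2.299²/12 = 2.5691 kg·m²; I = I_cm + md² = 2.5691 + 5.833 × 1.1495² = 10.277 kg·m².
T = 2π√(10.277/(5.833 × 9.824 × 1.1495)) = 2.482 s.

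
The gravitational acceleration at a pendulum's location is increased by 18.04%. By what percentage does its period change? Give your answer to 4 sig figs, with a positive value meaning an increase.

-7.958%

T ∝ 1/√g, so T'/T = 1/√(1.1804) = 0.92042.
Percentage change in T = (0.92042 − 1) × 100% = -7.958%.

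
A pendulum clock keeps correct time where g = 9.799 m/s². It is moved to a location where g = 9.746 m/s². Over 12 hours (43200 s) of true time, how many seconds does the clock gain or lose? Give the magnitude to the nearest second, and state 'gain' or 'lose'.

The clock's period scales as T ∝ 1/√g, so T'/T = √(9.799/9.746) = 1.00272.
In 43200 s of true time the clock registers 43200/1.00272 = 43083.0 s, so it loses 117 s.

lose 117 s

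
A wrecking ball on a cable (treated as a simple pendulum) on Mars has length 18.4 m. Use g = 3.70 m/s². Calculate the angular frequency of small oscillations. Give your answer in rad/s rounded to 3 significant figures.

0.448 rad/s

ω = √(g/L) = √(3.70/18.4) = 0.448 rad/s.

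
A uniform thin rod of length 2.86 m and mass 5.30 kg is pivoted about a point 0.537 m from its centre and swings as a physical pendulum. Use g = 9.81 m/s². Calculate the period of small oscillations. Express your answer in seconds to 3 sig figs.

2.70 s

For a physical pendulum T = 2π√(I/(mgd)), with d = 0.5370 m from pivot to centre of mass.
I_cm = mL²/12 = 5.30 × 2.86²/12 = 3.613 kg·m²; I = I_cm + md² = 3.613 + 5.30 × 0.5370² = 5.141 kg·m².
T = 2π√(5.141/(5.30 × 9.81 × 0.5370)) = 2.70 s.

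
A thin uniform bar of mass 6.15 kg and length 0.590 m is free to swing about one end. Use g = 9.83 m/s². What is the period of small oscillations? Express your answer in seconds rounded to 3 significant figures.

1.26 s

For a physical pendulum T = 2π√(I/(mgd)), with d = 0.2950 m from pivot to centre of mass.
I_cm = mL²/12 = 6.15 × 0.590²/12 = 0.1784 kg·m²; I = I_cm + md² = 0.1784 + 6.15 × 0.2950² = 0.7136 kg·m².
T = 2π√(0.7136/(6.15 × 9.83 × 0.2950)) = 1.26 s.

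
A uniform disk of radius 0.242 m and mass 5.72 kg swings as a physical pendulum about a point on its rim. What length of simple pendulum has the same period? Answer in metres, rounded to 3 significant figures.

The equivalent simple-pendulum length is L_eq = I/(md), where I is about the pivot and d = 0.2420 m.
I_cm = ½mR² = 0.1675 kg·m², so I = I_cm + md² = 0.1675 + 0.3350 = 0.5025 kg·m².
L_eq = 0.5025/(5.72 × 0.2420) = 0.363 m.

0.363 m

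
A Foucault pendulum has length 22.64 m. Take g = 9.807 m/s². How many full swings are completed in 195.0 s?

T = 2π√(L/g) = 2π√(22.64/9.807) = 9.5466 s.
Number of complete oscillations = ⌊195.0/9.5466⌋ = ⌊20.426⌋ = 20.

20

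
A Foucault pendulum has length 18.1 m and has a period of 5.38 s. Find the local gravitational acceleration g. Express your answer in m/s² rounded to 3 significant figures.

From T = 2π√(L/g), g = 4π²L/T² = 4π² × 18.1/5.380² = 24.7 m/s².

24.7 m/s²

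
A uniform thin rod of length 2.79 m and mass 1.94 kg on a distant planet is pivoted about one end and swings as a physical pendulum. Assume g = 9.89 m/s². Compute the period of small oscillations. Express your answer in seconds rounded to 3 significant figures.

For a physical pendulum T = 2π√(I/(mgd)), with d = 1.395 m from pivot to centre of mass.
I_cm = mL²/12 = 1.94 × 2.79²/12 = 1.258 kg·m²; I = I_cm + md² = 1.258 + 1.94 × 1.395² = 5.034 kg·m².
T = 2π√(5.034/(1.94 × 9.89 × 1.395)) = 2.72 s.

2.72 s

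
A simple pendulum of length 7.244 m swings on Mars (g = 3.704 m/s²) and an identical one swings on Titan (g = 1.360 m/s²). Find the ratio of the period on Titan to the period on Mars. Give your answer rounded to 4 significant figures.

T ∝ 1/√g, so T₂/T₁ = √(g₁/g₂) = √(3.704/1.360) = 1.650.

1.650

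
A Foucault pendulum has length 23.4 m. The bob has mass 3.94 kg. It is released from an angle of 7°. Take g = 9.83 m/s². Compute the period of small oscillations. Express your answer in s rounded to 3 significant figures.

T = 2π√(L/g) = 2π√(23.4/9.83) = 2π × 1.543 = 9.69 s.

9.69 s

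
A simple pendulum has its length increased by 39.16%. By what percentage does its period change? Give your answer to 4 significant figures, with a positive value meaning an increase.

17.97%

T ∝ √L, so T'/T = √(1.3916) = 1.1797.
Percentage change in T = (1.1797 − 1) × 100% = 17.97%.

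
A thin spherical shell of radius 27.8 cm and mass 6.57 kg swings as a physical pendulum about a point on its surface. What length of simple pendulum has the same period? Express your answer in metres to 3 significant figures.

The equivalent simple-pendulum length is L_eq = I/(md), where I is about the pivot and d = 0.2780 m.
I_cm = (2/3)mR² = 0.3385 kg·m², so I = I_cm + md² = 0.3385 + 0.5078 = 0.8463 kg·m².
L_eq = 0.8463/(6.57 × 0.2780) = 0.463 m.

0.463 m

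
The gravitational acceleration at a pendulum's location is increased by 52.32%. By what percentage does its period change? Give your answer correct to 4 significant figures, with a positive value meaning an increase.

T ∝ 1/√g, so T'/T = 1/√(1.5232) = 0.81025.
Percentage change in T = (0.81025 − 1) × 100% = -18.97%.

-18.97%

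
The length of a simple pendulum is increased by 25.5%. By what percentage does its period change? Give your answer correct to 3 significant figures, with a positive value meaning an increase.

12.0%

T ∝ √L, so T'/T = √(1.255) = 1.120.
Percentage change in T = (1.120 − 1) × 100% = 12.0%.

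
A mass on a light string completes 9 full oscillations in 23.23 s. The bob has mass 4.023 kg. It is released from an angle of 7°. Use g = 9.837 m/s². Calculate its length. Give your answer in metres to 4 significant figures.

1.660 m

T = 23.23/9 = 2.5811 s.
From T = 2π√(L/g), L = gT²/(4π²) = 9.837 × 2.5811²/(4π²) = 1.660 m.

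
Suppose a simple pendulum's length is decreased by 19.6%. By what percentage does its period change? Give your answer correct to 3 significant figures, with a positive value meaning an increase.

T ∝ √L, so T'/T = √(0.8040) = 0.8967.
Percentage change in T = (0.8967 − 1) × 100% = -10.3%.

-10.3%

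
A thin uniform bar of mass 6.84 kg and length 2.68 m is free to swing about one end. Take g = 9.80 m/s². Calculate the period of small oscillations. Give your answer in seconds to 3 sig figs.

For a physical pendulum T = 2π√(I/(mgd)), with d = 1.340 m from pivot to centre of mass.
I_cm = mL²/12 = 6.84 × 2.68²/12 = 4.094 kg·m²; I = I_cm + md² = 4.094 + 6.84 × 1.340² = 16.38 kg·m².
T = 2π√(16.38/(6.84 × 9.80 × 1.340)) = 2.68 s.

2.68 s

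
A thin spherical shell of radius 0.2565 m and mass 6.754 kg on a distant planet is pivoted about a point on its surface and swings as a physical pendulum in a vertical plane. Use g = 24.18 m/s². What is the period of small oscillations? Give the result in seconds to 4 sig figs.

0.8354 s

I_cm = (2/3)mr² = 0.29624 kg·m². The pivot is at distance d = 0.2565 m from the centre of mass.
By the parallel-axis theorem, I = I_cm + md² = 0.29624 + 0.44436 = 0.74060 kg·m².
T = 2π√(I/(mgd)) = 2π√(0.74060/(6.754 × 24.18 × 0.2565)) = 0.8354 s.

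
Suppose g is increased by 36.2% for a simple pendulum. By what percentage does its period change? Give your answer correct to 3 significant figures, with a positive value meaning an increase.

T ∝ 1/√g, so T'/T = 1/√(1.362) = 0.8569.
Percentage change in T = (0.8569 − 1) × 100% = -14.3%.

-14.3%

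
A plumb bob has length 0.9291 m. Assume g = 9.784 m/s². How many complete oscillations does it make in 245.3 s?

T = 2π√(L/g) = 2π√(0.9291/9.784) = 1.9362 s.
Number of complete oscillations = ⌊245.3/1.9362⌋ = ⌊126.69⌋ = 126.

126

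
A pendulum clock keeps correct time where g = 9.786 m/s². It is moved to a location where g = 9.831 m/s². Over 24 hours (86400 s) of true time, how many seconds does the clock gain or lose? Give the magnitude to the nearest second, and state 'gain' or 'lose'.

gain 198 s

The clock's period scales as T ∝ 1/√g, so T'/T = √(9.786/9.831) = 0.997709.
In 86400 s of true time the clock registers 86400/0.997709 = 86598.4 s, so it gains 198 s.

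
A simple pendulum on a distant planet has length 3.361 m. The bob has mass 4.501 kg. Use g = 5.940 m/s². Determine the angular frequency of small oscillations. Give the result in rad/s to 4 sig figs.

1.329 rad/s

ω = √(g/L) = √(5.940/3.361) = 1.329 rad/s.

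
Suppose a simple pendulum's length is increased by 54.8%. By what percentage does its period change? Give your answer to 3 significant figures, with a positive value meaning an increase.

T ∝ √L, so T'/T = √(1.548) = 1.244.
Percentage change in T = (1.244 − 1) × 100% = 24.4%.

24.4%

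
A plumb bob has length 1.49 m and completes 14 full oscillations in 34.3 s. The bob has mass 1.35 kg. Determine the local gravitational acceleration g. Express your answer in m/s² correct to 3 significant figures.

9.80 m/s²

T = 34.3/14 = 2.450 s.
From T = 2π√(L/g), g = 4π²L/T² = 4π² × 1.49/2.450² = 9.80 m/s².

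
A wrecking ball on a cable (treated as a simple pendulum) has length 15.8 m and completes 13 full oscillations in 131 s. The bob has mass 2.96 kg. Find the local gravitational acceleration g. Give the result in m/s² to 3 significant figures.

T = 131/13 = 10.08 s.
From T = 2π√(L/g), g = 4π²L/T² = 4π² × 15.8/10.08² = 6.14 m/s².

6.14 m/s²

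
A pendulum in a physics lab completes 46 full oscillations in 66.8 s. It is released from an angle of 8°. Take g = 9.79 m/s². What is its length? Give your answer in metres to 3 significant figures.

0.523 m

T = 66.8/46 = 1.452 s.
From T = 2π√(L/g), L = gT²/(4π²) = 9.79 × 1.452²/(4π²) = 0.523 m.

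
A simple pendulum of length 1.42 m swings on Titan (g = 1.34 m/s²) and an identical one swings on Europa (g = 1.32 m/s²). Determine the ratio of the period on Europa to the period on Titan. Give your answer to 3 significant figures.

T ∝ 1/√g, so T₂/T₁ = √(g₁/g₂) = √(1.34/1.32) = 1.01.

1.01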